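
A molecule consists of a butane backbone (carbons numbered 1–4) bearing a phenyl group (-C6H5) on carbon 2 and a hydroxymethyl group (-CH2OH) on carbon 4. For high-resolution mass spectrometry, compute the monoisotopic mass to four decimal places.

Atom tally by fragment:
  CH3 → C:1 H:3
  CH(C6H5) → C:7 H:6
  CH2 → C:1 H:2
  CH2CH2OH → C:2 H:5 O:1
Element totals:
  C: 11
  H: 16
  O: 1
Molecular formula: C11H16O.
  M = 11(12.0) + 16(1.007825) + 15.994915
    = 132.000000 + 16.125200 + 15.994915 = 164.120115

164.1201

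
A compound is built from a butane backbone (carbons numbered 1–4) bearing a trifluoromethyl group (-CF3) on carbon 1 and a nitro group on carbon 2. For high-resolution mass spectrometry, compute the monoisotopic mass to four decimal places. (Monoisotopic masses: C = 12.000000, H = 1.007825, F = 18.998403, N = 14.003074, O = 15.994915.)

Atom tally by fragment:
  F3CCH2 → C:2 H:2 F:3
  CH(NO2) → C:1 H:1 N:1 O:2
  CH2 → C:1 H:2
  CH3 → C:1 H:3
Element totals:
  C: 5
  H: 8
  F: 3
  N: 1
  O: 2
Molecular formula: C5H8F3NO2.
  M = 5(12.0) + 8(1.007825) + 3(18.998403) + 14.003074 + 2(15.994915)
    = 60.000000 + 8.062600 + 56.995209 + 14.003074 + 31.989830 = 171.050713

171.0507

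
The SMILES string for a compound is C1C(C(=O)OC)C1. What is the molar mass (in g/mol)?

Atom tally by fragment:
  cyclopropane ring core → C:3 H:6
  (− 1 ring H displaced by substituents)
  + COOCH3 → C:2 H:3 O:2
Element totals:
  C: 5
  H: 8
  O: 2
Molecular formula: C5H8O2.
  M = 5(12.011) + 8(1.008) + 2(15.999)
    = 60.055 + 8.064 + 31.998 = 100.117

100.12 g/mol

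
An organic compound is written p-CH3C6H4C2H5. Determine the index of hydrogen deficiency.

Element totals:
  C: 9
  H: 12
Molecular formula: C9H12.
DoU = (2C + 2 + N − H − X) / 2 = (2·9 + 2 + 0 − 12 − 0) / 2 = 4.

4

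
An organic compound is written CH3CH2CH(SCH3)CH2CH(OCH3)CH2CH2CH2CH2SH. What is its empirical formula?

C11H24OS2

Atom tally by fragment:
  CH3 → C:1 H:3
  CH2 → C:1 H:2
  CH(SCH3) → C:2 H:4 S:1
  CH2 → C:1 H:2
  CH(OCH3) → C:2 H:4 O:1
  CH2 → C:1 H:2
  CH2 → C:1 H:2
  CH2 → C:1 H:2
  CH2SH → C:1 H:3 S:1
Element totals:
  C: 11
  H: 24
  O: 1
  S: 2
Molecular formula: C11H24OS2.
gcd of subscripts (11, 24, 1, 2) = 1, so the empirical formula equals the molecular formula.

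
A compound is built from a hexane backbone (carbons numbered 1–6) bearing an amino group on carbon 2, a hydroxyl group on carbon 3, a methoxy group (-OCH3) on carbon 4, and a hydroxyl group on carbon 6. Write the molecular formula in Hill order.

C7H17NO3

Atom tally by fragment:
  CH3 → C:1 H:3
  CH(NH2) → C:1 H:3 N:1
  CH(OH) → C:1 H:2 O:1
  CH(OCH3) → C:2 H:4 O:1
  CH2 → C:1 H:2
  CH2OH → C:1 H:3 O:1
Element totals:
  C: 7
  H: 17
  N: 1
  O: 3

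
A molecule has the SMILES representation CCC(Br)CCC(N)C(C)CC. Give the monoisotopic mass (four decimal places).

235.0936

Atom tally by fragment:
  CH3 → C:1 H:3
  CH2 → C:1 H:2
  CH(Br) → C:1 H:1 Br:1
  CH2 → C:1 H:2
  CH2 → C:1 H:2
  CH(NH2) → C:1 H:3 N:1
  CH(CH3) → C:2 H:4
  CH2 → C:1 H:2
  CH3 → C:1 H:3
Element totals:
  C: 10
  H: 22
  Br: 1
  N: 1
Molecular formula: C10H22BrN.
  M = 10(12.0) + 22(1.007825) + 78.918338 + 14.003074
    = 120.000000 + 22.172150 + 78.918338 + 14.003074 = 235.093562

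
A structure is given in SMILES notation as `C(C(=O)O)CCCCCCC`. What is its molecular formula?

Atom tally by fragment:
  HOOCCH2 → C:2 H:3 O:2
  CH2 → C:1 H:2
  CH2 → C:1 H:2
  CH2 → C:1 H:2
  CH2 → C:1 H:2
  CH2 → C:1 H:2
  CH2 → C:1 H:2
  CH3 → C:1 H:3
Element totals:
  C: 9
  H: 18
  O: 2

C9H18O2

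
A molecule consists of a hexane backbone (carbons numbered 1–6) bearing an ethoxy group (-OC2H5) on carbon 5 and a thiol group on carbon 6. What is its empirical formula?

Atom tally by fragment:
  CH3 → C:1 H:3
  CH2 → C:1 H:2
  CH2 → C:1 H:2
  CH2 → C:1 H:2
  CH(OC2H5) → C:3 H:6 O:1
  CH2SH → C:1 H:3 S:1
Element totals:
  C: 8
  H: 18
  O: 1
  S: 1
Molecular formula: C8H18OS.
gcd of subscripts (8, 18, 1, 1) = 1, so the empirical formula equals the molecular formula.

C8H18OS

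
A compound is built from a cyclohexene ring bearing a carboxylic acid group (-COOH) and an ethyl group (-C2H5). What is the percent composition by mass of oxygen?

20.75%

Atom tally by fragment:
  cyclohexene ring core → C:6 H:10
  (− 2 ring H displaced by substituents)
  + COOH → C:1 H:1 O:2
  + C2H5 → C:2 H:5
Element totals:
  C: 9
  H: 14
  O: 2
Molecular formula: C9H14O2.
Molar mass = 154.209 g/mol.
Mass from O: 2 × 15.999 = 31.998 g/mol.
%O = 31.998 / 154.209 × 100 = 20.75%.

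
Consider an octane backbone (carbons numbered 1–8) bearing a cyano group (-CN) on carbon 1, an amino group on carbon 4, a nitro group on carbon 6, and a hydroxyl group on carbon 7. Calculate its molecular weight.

Atom tally by fragment:
  NCCH2 → C:2 H:2 N:1
  CH2 → C:1 H:2
  CH2 → C:1 H:2
  CH(NH2) → C:1 H:3 N:1
  CH2 → C:1 H:2
  CH(NO2) → C:1 H:1 N:1 O:2
  CH(OH) → C:1 H:2 O:1
  CH3 → C:1 H:3
Element totals:
  C: 9
  H: 17
  N: 3
  O: 3
Molecular formula: C9H17N3O3.
  M = 9(12.011) + 17(1.008) + 3(14.007) + 3(15.999)
    = 108.099 + 17.136 + 42.021 + 47.997 = 215.253

215.25 g/mol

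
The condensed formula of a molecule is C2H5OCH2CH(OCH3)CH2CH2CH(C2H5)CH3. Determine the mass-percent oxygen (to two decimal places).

Element totals:
  C: 11
  H: 24
  O: 2
Molecular formula: C11H24O2.
Molar mass = 188.311 g/mol.
Mass from O: 2 × 15.999 = 31.998 g/mol.
%O = 31.998 / 188.311 × 100 = 16.99%.

16.99%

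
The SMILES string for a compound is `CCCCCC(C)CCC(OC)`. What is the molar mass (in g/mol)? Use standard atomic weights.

Atom tally by fragment:
  CH3 → C:1 H:3
  CH2 → C:1 H:2
  CH2 → C:1 H:2
  CH2 → C:1 H:2
  CH2 → C:1 H:2
  CH(CH3) → C:2 H:4
  CH2 → C:1 H:2
  CH2 → C:1 H:2
  CH2OCH3 → C:2 H:5 O:1
Element totals:
  C: 11
  H: 24
  O: 1
Molecular formula: C11H24O.
  M = 11(12.011) + 24(1.008) + 15.999
    = 132.121 + 24.192 + 15.999 = 172.312

172.31 g/mol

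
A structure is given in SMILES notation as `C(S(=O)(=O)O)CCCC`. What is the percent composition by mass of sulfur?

21.06%

Atom tally by fragment:
  HO3SCH2 → C:1 H:3 S:1 O:3
  CH2 → C:1 H:2
  CH2 → C:1 H:2
  CH2 → C:1 H:2
  CH3 → C:1 H:3
Element totals:
  C: 5
  H: 12
  O: 3
  S: 1
Molecular formula: C5H12O3S.
Molar mass = 152.208 g/mol.
Mass from S: 1 × 32.06 = 32.060 g/mol.
%S = 32.060 / 152.208 × 100 = 21.06%.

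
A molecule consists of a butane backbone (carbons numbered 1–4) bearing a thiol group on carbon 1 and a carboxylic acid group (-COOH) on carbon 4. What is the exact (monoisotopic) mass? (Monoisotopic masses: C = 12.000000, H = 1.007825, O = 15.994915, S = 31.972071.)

134.0402

Atom tally by fragment:
  HSCH2 → C:1 H:3 S:1
  CH2 → C:1 H:2
  CH2 → C:1 H:2
  CH2COOH → C:2 H:3 O:2
Element totals:
  C: 5
  H: 10
  O: 2
  S: 1
Molecular formula: C5H10O2S.
  M = 5(12.0) + 10(1.007825) + 2(15.994915) + 31.972071
    = 60.000000 + 10.078250 + 31.989830 + 31.972071 = 134.040151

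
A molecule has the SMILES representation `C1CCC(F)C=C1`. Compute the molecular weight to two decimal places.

Atom tally by fragment:
  cyclohexene ring core → C:6 H:10
  (− 1 ring H displaced by substituents)
  + F → F:1
Element totals:
  C: 6
  H: 9
  F: 1
Molecular formula: C6H9F.
  M = 6(12.011) + 9(1.008) + 18.998
    = 72.066 + 9.072 + 18.998 = 100.136

100.14 g/mol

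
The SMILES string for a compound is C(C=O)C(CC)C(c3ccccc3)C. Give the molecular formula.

Atom tally by fragment:
  OHCCH2 → C:2 H:3 O:1
  CH(C2H5) → C:3 H:6
  CH(C6H5) → C:7 H:6
  CH3 → C:1 H:3
Element totals:
  C: 13
  H: 18
  O: 1

C13H18O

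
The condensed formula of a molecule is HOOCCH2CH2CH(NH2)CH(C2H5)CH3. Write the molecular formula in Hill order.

Atom tally by fragment:
  HOOCCH2 → C:2 H:3 O:2
  CH2 → C:1 H:2
  CH(NH2) → C:1 H:3 N:1
  CH(C2H5) → C:3 H:6
  CH3 → C:1 H:3
Element totals:
  C: 8
  H: 17
  N: 1
  O: 2

C8H17NO2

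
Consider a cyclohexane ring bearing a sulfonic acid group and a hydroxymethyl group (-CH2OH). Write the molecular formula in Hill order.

C7H14O4S

Atom tally by fragment:
  cyclohexane ring core → C:6 H:12
  (− 2 ring H displaced by substituents)
  + SO3H → S:1 O:3 H:1
  + CH2OH → C:1 H:3 O:1
Element totals:
  C: 7
  H: 14
  O: 4
  S: 1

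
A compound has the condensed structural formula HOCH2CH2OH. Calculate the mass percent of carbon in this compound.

38.70%

Atom tally by fragment:
  HOCH2 → C:1 H:3 O:1
  CH2OH → C:1 H:3 O:1
Element totals:
  C: 2
  H: 6
  O: 2
Molecular formula: C2H6O2.
Molar mass = 62.068 g/mol.
Mass from C: 2 × 12.011 = 24.022 g/mol.
%C = 24.022 / 62.068 × 100 = 38.70%.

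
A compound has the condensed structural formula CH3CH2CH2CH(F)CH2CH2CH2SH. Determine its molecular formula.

Atom tally by fragment:
  CH3 → C:1 H:3
  CH2 → C:1 H:2
  CH2 → C:1 H:2
  CH(F) → C:1 H:1 F:1
  CH2 → C:1 H:2
  CH2 → C:1 H:2
  CH2SH → C:1 H:3 S:1
Element totals:
  C: 7
  H: 15
  F: 1
  S: 1

C7H15FS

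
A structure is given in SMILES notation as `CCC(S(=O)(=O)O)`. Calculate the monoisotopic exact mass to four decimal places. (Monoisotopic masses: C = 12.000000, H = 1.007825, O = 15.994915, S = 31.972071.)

Atom tally by fragment:
  CH3 → C:1 H:3
  CH2 → C:1 H:2
  CH2SO3H → C:1 H:3 S:1 O:3
Element totals:
  C: 3
  H: 8
  O: 3
  S: 1
Molecular formula: C3H8O3S.
  M = 3(12.0) + 8(1.007825) + 3(15.994915) + 31.972071
    = 36.000000 + 8.062600 + 47.984745 + 31.972071 = 124.019416

124.0194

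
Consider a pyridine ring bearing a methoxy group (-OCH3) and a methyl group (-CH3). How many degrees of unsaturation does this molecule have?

4

Atom tally by fragment:
  pyridine ring core → C:5 H:5 N:1
  (− 2 ring H displaced by substituents)
  + OCH3 → C:1 H:3 O:1
  + CH3 → C:1 H:3
Element totals:
  C: 7
  H: 9
  N: 1
  O: 1
Molecular formula: C7H9NO.
DoU = (2C + 2 + N − H − X) / 2 = (2·7 + 2 + 1 − 9 − 0) / 2 = 4.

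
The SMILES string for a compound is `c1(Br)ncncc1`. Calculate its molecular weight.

Atom tally by fragment:
  pyrimidine ring core → C:4 H:4 N:2
  (− 1 ring H displaced by substituents)
  + Br → Br:1
Element totals:
  C: 4
  H: 3
  Br: 1
  N: 2
Molecular formula: C4H3BrN2.
  M = 4(12.011) + 3(1.008) + 79.904 + 2(14.007)
    = 48.044 + 3.024 + 79.904 + 28.014 = 158.986

158.99 g/mol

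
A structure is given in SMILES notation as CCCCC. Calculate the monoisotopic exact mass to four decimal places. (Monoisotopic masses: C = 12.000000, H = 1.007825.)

Atom tally by fragment:
  CH3 → C:1 H:3
  CH2 → C:1 H:2
  CH2 → C:1 H:2
  CH2 → C:1 H:2
  CH3 → C:1 H:3
Element totals:
  C: 5
  H: 12
Molecular formula: C5H12.
  M = 5(12.0) + 12(1.007825)
    = 60.000000 + 12.093900 = 72.093900

72.0939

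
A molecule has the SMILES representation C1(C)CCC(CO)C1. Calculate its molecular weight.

Atom tally by fragment:
  cyclopentane ring core → C:5 H:10
  (− 2 ring H displaced by substituents)
  + CH3 → C:1 H:3
  + CH2OH → C:1 H:3 O:1
Element totals:
  C: 7
  H: 14
  O: 1
Molecular formula: C7H14O.
  M = 7(12.011) + 14(1.008) + 15.999
    = 84.077 + 14.112 + 15.999 = 114.188

114.19 g/mol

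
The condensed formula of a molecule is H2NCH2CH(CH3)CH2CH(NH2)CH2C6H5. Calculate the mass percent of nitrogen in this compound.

Atom tally by fragment:
  H2NCH2 → C:1 H:4 N:1
  CH(CH3) → C:2 H:4
  CH2 → C:1 H:2
  CH(NH2) → C:1 H:3 N:1
  CH2C6H5 → C:7 H:7
Element totals:
  C: 12
  H: 20
  N: 2
Molecular formula: C12H20N2.
Molar mass = 192.306 g/mol.
Mass from N: 2 × 14.007 = 28.014 g/mol.
%N = 28.014 / 192.306 × 100 = 14.57%.

14.57%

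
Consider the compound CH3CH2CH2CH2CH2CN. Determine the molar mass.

97.16 g/mol

Atom tally by fragment:
  CH3 → C:1 H:3
  CH2 → C:1 H:2
  CH2 → C:1 H:2
  CH2 → C:1 H:2
  CH2CN → C:2 H:2 N:1
Element totals:
  C: 6
  H: 11
  N: 1
Molecular formula: C6H11N.
  M = 6(12.011) + 11(1.008) + 14.007
    = 72.066 + 11.088 + 14.007 = 97.161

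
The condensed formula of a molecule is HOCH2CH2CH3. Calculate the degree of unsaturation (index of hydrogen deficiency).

0

Atom tally by fragment:
  HOCH2 → C:1 H:3 O:1
  CH2 → C:1 H:2
  CH3 → C:1 H:3
Element totals:
  C: 3
  H: 8
  O: 1
Molecular formula: C3H8O.
DoU = (2C + 2 + N − H − X) / 2 = (2·3 + 2 + 0 − 8 − 0) / 2 = 0.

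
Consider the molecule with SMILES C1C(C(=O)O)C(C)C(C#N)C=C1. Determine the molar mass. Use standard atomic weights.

165.19 g/mol

Atom tally by fragment:
  cyclohexene ring core → C:6 H:10
  (− 3 ring H displaced by substituents)
  + COOH → C:1 H:1 O:2
  + CH3 → C:1 H:3
  + CN → C:1 N:1
Element totals:
  C: 9
  H: 11
  N: 1
  O: 2
Molecular formula: C9H11NO2.
  M = 9(12.011) + 11(1.008) + 14.007 + 2(15.999)
    = 108.099 + 11.088 + 14.007 + 31.998 = 165.192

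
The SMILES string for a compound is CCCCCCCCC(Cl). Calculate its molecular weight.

162.70 g/mol

Atom tally by fragment:
  CH3 → C:1 H:3
  CH2 → C:1 H:2
  CH2 → C:1 H:2
  CH2 → C:1 H:2
  CH2 → C:1 H:2
  CH2 → C:1 H:2
  CH2 → C:1 H:2
  CH2 → C:1 H:2
  CH2Cl → C:1 H:2 Cl:1
Element totals:
  C: 9
  H: 19
  Cl: 1
Molecular formula: C9H19Cl.
  M = 9(12.011) + 19(1.008) + 35.45
    = 108.099 + 19.152 + 35.450 = 162.701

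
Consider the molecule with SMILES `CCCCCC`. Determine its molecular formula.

Atom tally by fragment:
  CH3 → C:1 H:3
  CH2 → C:1 H:2
  CH2 → C:1 H:2
  CH2 → C:1 H:2
  CH2 → C:1 H:2
  CH3 → C:1 H:3
Element totals:
  C: 6
  H: 14

C6H14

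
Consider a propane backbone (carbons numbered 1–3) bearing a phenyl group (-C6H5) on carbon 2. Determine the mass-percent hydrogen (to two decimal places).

10.06%

Atom tally by fragment:
  CH3 → C:1 H:3
  CH(C6H5) → C:7 H:6
  CH3 → C:1 H:3
Element totals:
  C: 9
  H: 12
Molecular formula: C9H12.
Molar mass = 120.195 g/mol.
Mass from H: 12 × 1.008 = 12.096 g/mol.
%H = 12.096 / 120.195 × 100 = 10.06%.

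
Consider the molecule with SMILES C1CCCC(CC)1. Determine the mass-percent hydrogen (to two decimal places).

14.37%

Atom tally by fragment:
  cyclopentane ring core → C:5 H:10
  (− 1 ring H displaced by substituents)
  + C2H5 → C:2 H:5
Element totals:
  C: 7
  H: 14
Molecular formula: C7H14.
Molar mass = 98.189 g/mol.
Mass from H: 14 × 1.008 = 14.112 g/mol.
%H = 14.112 / 98.189 × 100 = 14.37%.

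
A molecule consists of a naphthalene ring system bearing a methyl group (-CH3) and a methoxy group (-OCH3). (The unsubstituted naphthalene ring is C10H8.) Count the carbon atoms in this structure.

Atom tally by fragment:
  naphthalene ring system core → C:10 H:8
  (− 2 ring H displaced by substituents)
  + CH3 → C:1 H:3
  + OCH3 → C:1 H:3 O:1
Element totals:
  C: 12
  H: 12
  O: 1

12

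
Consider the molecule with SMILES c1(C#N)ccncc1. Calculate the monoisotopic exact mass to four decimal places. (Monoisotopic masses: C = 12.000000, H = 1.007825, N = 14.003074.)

Atom tally by fragment:
  pyridine ring core → C:5 H:5 N:1
  (− 1 ring H displaced by substituents)
  + CN → C:1 N:1
Element totals:
  C: 6
  H: 4
  N: 2
Molecular formula: C6H4N2.
  M = 6(12.0) + 4(1.007825) + 2(14.003074)
    = 72.000000 + 4.031300 + 28.006148 = 104.037448

104.0374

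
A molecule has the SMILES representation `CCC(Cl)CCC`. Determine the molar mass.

120.62 g/mol

Atom tally by fragment:
  CH3 → C:1 H:3
  CH2 → C:1 H:2
  CH(Cl) → C:1 H:1 Cl:1
  CH2 → C:1 H:2
  CH2 → C:1 H:2
  CH3 → C:1 H:3
Element totals:
  C: 6
  H: 13
  Cl: 1
Molecular formula: C6H13Cl.
  M = 6(12.011) + 13(1.008) + 35.45
    = 72.066 + 13.104 + 35.450 = 120.620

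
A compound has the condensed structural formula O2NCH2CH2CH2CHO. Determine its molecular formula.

C4H7NO3

Atom tally by fragment:
  O2NCH2 → C:1 H:2 N:1 O:2
  CH2 → C:1 H:2
  CH2CHO → C:2 H:3 O:1
Element totals:
  C: 4
  H: 7
  N: 1
  O: 3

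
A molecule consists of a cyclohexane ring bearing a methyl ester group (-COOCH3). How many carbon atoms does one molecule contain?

8

Atom tally by fragment:
  cyclohexane ring core → C:6 H:12
  (− 1 ring H displaced by substituents)
  + COOCH3 → C:2 H:3 O:2
Element totals:
  C: 8
  H: 14
  O: 2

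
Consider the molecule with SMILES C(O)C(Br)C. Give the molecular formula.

Atom tally by fragment:
  HOCH2 → C:1 H:3 O:1
  CH(Br) → C:1 H:1 Br:1
  CH3 → C:1 H:3
Element totals:
  C: 3
  H: 7
  Br: 1
  O: 1

C3H7BrO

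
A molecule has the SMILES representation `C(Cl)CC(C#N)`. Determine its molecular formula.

Atom tally by fragment:
  ClCH2 → C:1 H:2 Cl:1
  CH2 → C:1 H:2
  CH2CN → C:2 H:2 N:1
Element totals:
  C: 4
  H: 6
  Cl: 1
  N: 1

C4H6ClN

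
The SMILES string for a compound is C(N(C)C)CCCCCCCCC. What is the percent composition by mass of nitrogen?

7.56%

Atom tally by fragment:
  (CH3)2NCH2 → C:3 H:8 N:1
  CH2 → C:1 H:2
  CH2 → C:1 H:2
  CH2 → C:1 H:2
  CH2 → C:1 H:2
  CH2 → C:1 H:2
  CH2 → C:1 H:2
  CH2 → C:1 H:2
  CH2 → C:1 H:2
  CH3 → C:1 H:3
Element totals:
  C: 12
  H: 27
  N: 1
Molecular formula: C12H27N.
Molar mass = 185.355 g/mol.
Mass from N: 1 × 14.007 = 14.007 g/mol.
%N = 14.007 / 185.355 × 100 = 7.56%.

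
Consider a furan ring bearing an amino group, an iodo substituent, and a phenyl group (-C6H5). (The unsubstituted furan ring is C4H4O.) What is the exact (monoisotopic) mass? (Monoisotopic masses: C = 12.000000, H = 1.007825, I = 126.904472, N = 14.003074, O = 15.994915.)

284.9651

Atom tally by fragment:
  furan ring core → C:4 H:4 O:1
  (− 3 ring H displaced by substituents)
  + NH2 → N:1 H:2
  + I → I:1
  + C6H5 → C:6 H:5
Element totals:
  C: 10
  H: 8
  I: 1
  N: 1
  O: 1
Molecular formula: C10H8INO.
  M = 10(12.0) + 8(1.007825) + 126.904472 + 14.003074 + 15.994915
    = 120.000000 + 8.062600 + 126.904472 + 14.003074 + 15.994915 = 284.965061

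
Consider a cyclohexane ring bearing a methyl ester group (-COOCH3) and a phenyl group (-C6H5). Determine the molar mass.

Atom tally by fragment:
  cyclohexane ring core → C:6 H:12
  (− 2 ring H displaced by substituents)
  + COOCH3 → C:2 H:3 O:2
  + C6H5 → C:6 H:5
Element totals:
  C: 14
  H: 18
  O: 2
Molecular formula: C14H18O2.
  M = 14(12.011) + 18(1.008) + 2(15.999)
    = 168.154 + 18.144 + 31.998 = 218.296

218.30 g/mol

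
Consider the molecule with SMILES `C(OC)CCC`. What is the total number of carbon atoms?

5

Atom tally by fragment:
  CH3OCH2 → C:2 H:5 O:1
  CH2 → C:1 H:2
  CH2 → C:1 H:2
  CH3 → C:1 H:3
Element totals:
  C: 5
  H: 12
  O: 1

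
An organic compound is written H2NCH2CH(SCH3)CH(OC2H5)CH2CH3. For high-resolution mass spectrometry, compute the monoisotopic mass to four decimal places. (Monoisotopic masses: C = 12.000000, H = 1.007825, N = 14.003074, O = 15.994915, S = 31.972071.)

177.1187

Element totals:
  C: 8
  H: 19
  N: 1
  O: 1
  S: 1
Molecular formula: C8H19NOS.
  M = 8(12.0) + 19(1.007825) + 14.003074 + 15.994915 + 31.972071
    = 96.000000 + 19.148675 + 14.003074 + 15.994915 + 31.972071 = 177.118735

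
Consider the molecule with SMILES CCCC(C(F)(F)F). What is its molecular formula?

Atom tally by fragment:
  CH3 → C:1 H:3
  CH2 → C:1 H:2
  CH2 → C:1 H:2
  CH2CF3 → C:2 H:2 F:3
Element totals:
  C: 5
  H: 9
  F: 3

C5H9F3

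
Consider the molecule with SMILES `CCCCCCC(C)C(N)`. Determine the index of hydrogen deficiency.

0

Atom tally by fragment:
  CH3 → C:1 H:3
  CH2 → C:1 H:2
  CH2 → C:1 H:2
  CH2 → C:1 H:2
  CH2 → C:1 H:2
  CH2 → C:1 H:2
  CH(CH3) → C:2 H:4
  CH2NH2 → C:1 H:4 N:1
Element totals:
  C: 9
  H: 21
  N: 1
Molecular formula: C9H21N.
DoU = (2C + 2 + N − H − X) / 2 = (2·9 + 2 + 1 − 21 − 0) / 2 = 0.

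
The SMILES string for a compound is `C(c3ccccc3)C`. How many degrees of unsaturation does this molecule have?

Atom tally by fragment:
  C6H5CH2 → C:7 H:7
  CH3 → C:1 H:3
Element totals:
  C: 8
  H: 10
Molecular formula: C8H10.
DoU = (2C + 2 + N − H − X) / 2 = (2·8 + 2 + 0 − 10 − 0) / 2 = 4.

4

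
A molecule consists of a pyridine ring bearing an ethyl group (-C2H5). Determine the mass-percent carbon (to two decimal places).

Atom tally by fragment:
  pyridine ring core → C:5 H:5 N:1
  (− 1 ring H displaced by substituents)
  + C2H5 → C:2 H:5
Element totals:
  C: 7
  H: 9
  N: 1
Molecular formula: C7H9N.
Molar mass = 107.156 g/mol.
Mass from C: 7 × 12.011 = 84.077 g/mol.
%C = 84.077 / 107.156 × 100 = 78.46%.

78.46%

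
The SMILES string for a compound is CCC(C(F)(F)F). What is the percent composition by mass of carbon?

42.86%

Atom tally by fragment:
  CH3 → C:1 H:3
  CH2 → C:1 H:2
  CH2CF3 → C:2 H:2 F:3
Element totals:
  C: 4
  H: 7
  F: 3
Molecular formula: C4H7F3.
Molar mass = 112.094 g/mol.
Mass from C: 4 × 12.011 = 48.044 g/mol.
%C = 48.044 / 112.094 × 100 = 42.86%.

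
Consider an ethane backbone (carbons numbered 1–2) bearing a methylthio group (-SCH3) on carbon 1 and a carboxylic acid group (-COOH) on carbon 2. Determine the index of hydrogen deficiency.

Atom tally by fragment:
  CH3SCH2 → C:2 H:5 S:1
  CH2COOH → C:2 H:3 O:2
Element totals:
  C: 4
  H: 8
  O: 2
  S: 1
Molecular formula: C4H8O2S.
DoU = (2C + 2 + N − H − X) / 2 = (2·4 + 2 + 0 − 8 − 0) / 2 = 1.

1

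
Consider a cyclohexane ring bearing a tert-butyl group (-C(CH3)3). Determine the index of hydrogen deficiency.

Atom tally by fragment:
  cyclohexane ring core → C:6 H:12
  (− 1 ring H displaced by substituents)
  + C(CH3)3 → C:4 H:9
Element totals:
  C: 10
  H: 20
Molecular formula: C10H20.
DoU = (2C + 2 + N − H − X) / 2 = (2·10 + 2 + 0 − 20 − 0) / 2 = 1.

1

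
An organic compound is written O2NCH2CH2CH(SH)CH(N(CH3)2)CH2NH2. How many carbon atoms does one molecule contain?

Atom tally by fragment:
  O2NCH2 → C:1 H:2 N:1 O:2
  CH2 → C:1 H:2
  CH(SH) → C:1 H:2 S:1
  CH(N(CH3)2) → C:3 H:7 N:1
  CH2NH2 → C:1 H:4 N:1
Element totals:
  C: 7
  H: 17
  N: 3
  O: 2
  S: 1

7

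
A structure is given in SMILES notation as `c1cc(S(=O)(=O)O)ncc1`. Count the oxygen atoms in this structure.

3

Atom tally by fragment:
  pyridine ring core → C:5 H:5 N:1
  (− 1 ring H displaced by substituents)
  + SO3H → S:1 O:3 H:1
Element totals:
  C: 5
  H: 5
  N: 1
  O: 3
  S: 1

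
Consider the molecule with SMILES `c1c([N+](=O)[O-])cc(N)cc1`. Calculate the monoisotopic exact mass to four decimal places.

138.0429

Atom tally by fragment:
  benzene ring core → C:6 H:6
  (− 2 ring H displaced by substituents)
  + NO2 → N:1 O:2
  + NH2 → N:1 H:2
Element totals:
  C: 6
  H: 6
  N: 2
  O: 2
Molecular formula: C6H6N2O2.
  M = 6(12.0) + 6(1.007825) + 2(14.003074) + 2(15.994915)
    = 72.000000 + 6.046950 + 28.006148 + 31.989830 = 138.042928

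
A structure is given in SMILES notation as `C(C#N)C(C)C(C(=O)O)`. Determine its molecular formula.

C6H9NO2

Atom tally by fragment:
  NCCH2 → C:2 H:2 N:1
  CH(CH3) → C:2 H:4
  CH2COOH → C:2 H:3 O:2
Element totals:
  C: 6
  H: 9
  N: 1
  O: 2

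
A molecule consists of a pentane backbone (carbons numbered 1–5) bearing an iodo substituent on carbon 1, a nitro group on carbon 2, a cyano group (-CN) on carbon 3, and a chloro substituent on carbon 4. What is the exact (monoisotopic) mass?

Atom tally by fragment:
  ICH2 → C:1 H:2 I:1
  CH(NO2) → C:1 H:1 N:1 O:2
  CH(CN) → C:2 H:1 N:1
  CH(Cl) → C:1 H:1 Cl:1
  CH3 → C:1 H:3
Element totals:
  C: 6
  H: 8
  Cl: 1
  I: 1
  N: 2
  O: 2
Molecular formula: C6H8ClIN2O2.
  M = 6(12.0) + 8(1.007825) + 34.968853 + 126.904472 + 2(14.003074) + 2(15.994915)
    = 72.000000 + 8.062600 + 34.968853 + 126.904472 + 28.006148 + 31.989830 = 301.931903

301.9319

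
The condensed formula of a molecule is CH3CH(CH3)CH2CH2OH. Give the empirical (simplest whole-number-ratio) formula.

Atom tally by fragment:
  CH3 → C:1 H:3
  CH(CH3) → C:2 H:4
  CH2CH2OH → C:2 H:5 O:1
Element totals:
  C: 5
  H: 12
  O: 1
Molecular formula: C5H12O.
gcd of subscripts (5, 12, 1) = 1, so the empirical formula equals the molecular formula.

C5H12O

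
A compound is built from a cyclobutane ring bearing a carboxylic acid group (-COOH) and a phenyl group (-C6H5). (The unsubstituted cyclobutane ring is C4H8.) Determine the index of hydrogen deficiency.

6

Atom tally by fragment:
  cyclobutane ring core → C:4 H:8
  (− 2 ring H displaced by substituents)
  + COOH → C:1 H:1 O:2
  + C6H5 → C:6 H:5
Element totals:
  C: 11
  H: 12
  O: 2
Molecular formula: C11H12O2.
DoU = (2C + 2 + N − H − X) / 2 = (2·11 + 2 + 0 − 12 − 0) / 2 = 6.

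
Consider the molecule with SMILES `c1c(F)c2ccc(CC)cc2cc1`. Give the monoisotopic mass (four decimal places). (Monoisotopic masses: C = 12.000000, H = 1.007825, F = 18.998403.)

174.0845

Atom tally by fragment:
  naphthalene ring system core → C:10 H:8
  (− 2 ring H displaced by substituents)
  + F → F:1
  + C2H5 → C:2 H:5
Element totals:
  C: 12
  H: 11
  F: 1
Molecular formula: C12H11F.
  M = 12(12.0) + 11(1.007825) + 18.998403
    = 144.000000 + 11.086075 + 18.998403 = 174.084478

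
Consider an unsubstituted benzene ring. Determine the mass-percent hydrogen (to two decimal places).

Atom tally by fragment:
  benzene ring core → C:6 H:6
Element totals:
  C: 6
  H: 6
Molecular formula: C6H6.
Molar mass = 78.114 g/mol.
Mass from H: 6 × 1.008 = 6.048 g/mol.
%H = 6.048 / 78.114 × 100 = 7.74%.

7.74%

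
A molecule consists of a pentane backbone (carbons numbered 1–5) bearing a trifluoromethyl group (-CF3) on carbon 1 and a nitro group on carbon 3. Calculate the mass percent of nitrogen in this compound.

Atom tally by fragment:
  F3CCH2 → C:2 H:2 F:3
  CH2 → C:1 H:2
  CH(NO2) → C:1 H:1 N:1 O:2
  CH2 → C:1 H:2
  CH3 → C:1 H:3
Element totals:
  C: 6
  H: 10
  F: 3
  N: 1
  O: 2
Molecular formula: C6H10F3NO2.
Molar mass = 185.145 g/mol.
Mass from N: 1 × 14.007 = 14.007 g/mol.
%N = 14.007 / 185.145 × 100 = 7.57%.

7.57%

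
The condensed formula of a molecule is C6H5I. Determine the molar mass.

204.01 g/mol

Element totals:
  C: 6
  H: 5
  I: 1
Molecular formula: C6H5I.
  M = 6(12.011) + 5(1.008) + 126.904
    = 72.066 + 5.040 + 126.904 = 204.010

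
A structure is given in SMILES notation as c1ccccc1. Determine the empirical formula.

CH

Atom tally by fragment:
  benzene ring core → C:6 H:6
Element totals:
  C: 6
  H: 6
Molecular formula: C6H6.
gcd of subscripts = 6; dividing each by 6:
  C: 6/6 = 1
  H: 6/6 = 1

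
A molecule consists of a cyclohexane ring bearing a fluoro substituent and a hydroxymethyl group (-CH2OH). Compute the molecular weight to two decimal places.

132.18 g/mol

Atom tally by fragment:
  cyclohexane ring core → C:6 H:12
  (− 2 ring H displaced by substituents)
  + F → F:1
  + CH2OH → C:1 H:3 O:1
Element totals:
  C: 7
  H: 13
  F: 1
  O: 1
Molecular formula: C7H13FO.
  M = 7(12.011) + 13(1.008) + 18.998 + 15.999
    = 84.077 + 13.104 + 18.998 + 15.999 = 132.178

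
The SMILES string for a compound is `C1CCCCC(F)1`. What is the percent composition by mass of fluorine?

Atom tally by fragment:
  cyclohexane ring core → C:6 H:12
  (− 1 ring H displaced by substituents)
  + F → F:1
Element totals:
  C: 6
  H: 11
  F: 1
Molecular formula: C6H11F.
Molar mass = 102.152 g/mol.
Mass from F: 1 × 18.998 = 18.998 g/mol.
%F = 18.998 / 102.152 × 100 = 18.60%.

18.60%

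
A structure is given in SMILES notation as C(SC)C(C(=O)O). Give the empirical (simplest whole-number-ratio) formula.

C4H8O2S

Atom tally by fragment:
  CH3SCH2 → C:2 H:5 S:1
  CH2COOH → C:2 H:3 O:2
Element totals:
  C: 4
  H: 8
  O: 2
  S: 1
Molecular formula: C4H8O2S.
gcd of subscripts (4, 8, 2, 1) = 1, so the empirical formula equals the molecular formula.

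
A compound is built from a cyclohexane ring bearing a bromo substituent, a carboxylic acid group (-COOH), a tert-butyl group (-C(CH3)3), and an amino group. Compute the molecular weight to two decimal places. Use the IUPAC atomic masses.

278.19 g/mol

Atom tally by fragment:
  cyclohexane ring core → C:6 H:12
  (− 4 ring H displaced by substituents)
  + Br → Br:1
  + COOH → C:1 H:1 O:2
  + C(CH3)3 → C:4 H:9
  + NH2 → N:1 H:2
Element totals:
  C: 11
  H: 20
  Br: 1
  N: 1
  O: 2
Molecular formula: C11H20BrNO2.
  M = 11(12.011) + 20(1.008) + 79.904 + 14.007 + 2(15.999)
    = 132.121 + 20.160 + 79.904 + 14.007 + 31.998 = 278.190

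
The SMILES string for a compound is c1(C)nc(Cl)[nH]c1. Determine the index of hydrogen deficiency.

3

Atom tally by fragment:
  imidazole ring core → C:3 H:4 N:2
  (− 2 ring H displaced by substituents)
  + CH3 → C:1 H:3
  + Cl → Cl:1
Element totals:
  C: 4
  H: 5
  Cl: 1
  N: 2
Molecular formula: C4H5ClN2.
DoU = (2C + 2 + N − H − X) / 2 = (2·4 + 2 + 2 − 5 − 1) / 2 = 3.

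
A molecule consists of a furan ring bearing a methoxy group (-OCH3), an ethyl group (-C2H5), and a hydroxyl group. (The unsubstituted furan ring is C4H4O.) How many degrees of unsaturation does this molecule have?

3

Atom tally by fragment:
  furan ring core → C:4 H:4 O:1
  (− 3 ring H displaced by substituents)
  + OCH3 → C:1 H:3 O:1
  + C2H5 → C:2 H:5
  + OH → O:1 H:1
Element totals:
  C: 7
  H: 10
  O: 3
Molecular formula: C7H10O3.
DoU = (2C + 2 + N − H − X) / 2 = (2·7 + 2 + 0 − 10 − 0) / 2 = 3.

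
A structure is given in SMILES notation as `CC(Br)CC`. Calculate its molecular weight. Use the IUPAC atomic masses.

137.02 g/mol

Atom tally by fragment:
  CH3 → C:1 H:3
  CH(Br) → C:1 H:1 Br:1
  CH2 → C:1 H:2
  CH3 → C:1 H:3
Element totals:
  C: 4
  H: 9
  Br: 1
Molecular formula: C4H9Br.
  M = 4(12.011) + 9(1.008) + 79.904
    = 48.044 + 9.072 + 79.904 = 137.020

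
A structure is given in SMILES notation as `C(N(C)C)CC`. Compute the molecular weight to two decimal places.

87.17 g/mol

Atom tally by fragment:
  (CH3)2NCH2 → C:3 H:8 N:1
  CH2 → C:1 H:2
  CH3 → C:1 H:3
Element totals:
  C: 5
  H: 13
  N: 1
Molecular formula: C5H13N.
  M = 5(12.011) + 13(1.008) + 14.007
    = 60.055 + 13.104 + 14.007 = 87.166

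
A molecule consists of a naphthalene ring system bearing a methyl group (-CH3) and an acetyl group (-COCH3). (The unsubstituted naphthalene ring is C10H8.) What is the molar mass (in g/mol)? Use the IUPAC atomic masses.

Atom tally by fragment:
  naphthalene ring system core → C:10 H:8
  (− 2 ring H displaced by substituents)
  + CH3 → C:1 H:3
  + COCH3 → C:2 H:3 O:1
Element totals:
  C: 13
  H: 12
  O: 1
Molecular formula: C13H12O.
  M = 13(12.011) + 12(1.008) + 15.999
    = 156.143 + 12.096 + 15.999 = 184.238

184.24 g/mol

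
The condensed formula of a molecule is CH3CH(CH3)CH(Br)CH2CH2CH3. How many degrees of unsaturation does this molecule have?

Atom tally by fragment:
  CH3 → C:1 H:3
  CH(CH3) → C:2 H:4
  CH(Br) → C:1 H:1 Br:1
  CH2 → C:1 H:2
  CH2 → C:1 H:2
  CH3 → C:1 H:3
Element totals:
  C: 7
  H: 15
  Br: 1
Molecular formula: C7H15Br.
DoU = (2C + 2 + N − H − X) / 2 = (2·7 + 2 + 0 − 15 − 1) / 2 = 0.

0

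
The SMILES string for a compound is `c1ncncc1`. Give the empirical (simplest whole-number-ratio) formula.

C2H2N

Atom tally by fragment:
  pyrimidine ring core → C:4 H:4 N:2
Element totals:
  C: 4
  H: 4
  N: 2
Molecular formula: C4H4N2.
gcd of subscripts = 2; dividing each by 2:
  C: 4/2 = 2
  H: 4/2 = 2
  N: 2/2 = 1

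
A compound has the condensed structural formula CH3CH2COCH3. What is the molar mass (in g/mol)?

72.11 g/mol

Atom tally by fragment:
  CH3 → C:1 H:3
  CH2COCH3 → C:3 H:5 O:1
Element totals:
  C: 4
  H: 8
  O: 1
Molecular formula: C4H8O.
  M = 4(12.011) + 8(1.008) + 15.999
    = 48.044 + 8.064 + 15.999 = 72.107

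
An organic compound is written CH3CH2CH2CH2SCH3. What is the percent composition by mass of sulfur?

Atom tally by fragment:
  CH3 → C:1 H:3
  CH2 → C:1 H:2
  CH2 → C:1 H:2
  CH2SCH3 → C:2 H:5 S:1
Element totals:
  C: 5
  H: 12
  S: 1
Molecular formula: C5H12S.
Molar mass = 104.211 g/mol.
Mass from S: 1 × 32.06 = 32.060 g/mol.
%S = 32.060 / 104.211 × 100 = 30.76%.

30.76%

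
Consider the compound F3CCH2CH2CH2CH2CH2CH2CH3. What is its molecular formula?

C8H15F3

Atom tally by fragment:
  F3CCH2 → C:2 H:2 F:3
  CH2 → C:1 H:2
  CH2 → C:1 H:2
  CH2 → C:1 H:2
  CH2 → C:1 H:2
  CH2 → C:1 H:2
  CH3 → C:1 H:3
Element totals:
  C: 8
  H: 15
  F: 3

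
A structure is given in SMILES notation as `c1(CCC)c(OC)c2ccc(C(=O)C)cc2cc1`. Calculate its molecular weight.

Atom tally by fragment:
  naphthalene ring system core → C:10 H:8
  (− 3 ring H displaced by substituents)
  + CH2CH2CH3 → C:3 H:7
  + OCH3 → C:1 H:3 O:1
  + COCH3 → C:2 H:3 O:1
Element totals:
  C: 16
  H: 18
  O: 2
Molecular formula: C16H18O2.
  M = 16(12.011) + 18(1.008) + 2(15.999)
    = 192.176 + 18.144 + 31.998 = 242.318

242.32 g/mol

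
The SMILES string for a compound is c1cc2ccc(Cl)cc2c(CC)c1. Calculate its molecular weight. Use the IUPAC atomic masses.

Atom tally by fragment:
  naphthalene ring system core → C:10 H:8
  (− 2 ring H displaced by substituents)
  + Cl → Cl:1
  + C2H5 → C:2 H:5
Element totals:
  C: 12
  H: 11
  Cl: 1
Molecular formula: C12H11Cl.
  M = 12(12.011) + 11(1.008) + 35.45
    = 144.132 + 11.088 + 35.450 = 190.670

190.67 g/mol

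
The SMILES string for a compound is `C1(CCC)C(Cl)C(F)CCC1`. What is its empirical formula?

Atom tally by fragment:
  cyclohexane ring core → C:6 H:12
  (− 3 ring H displaced by substituents)
  + CH2CH2CH3 → C:3 H:7
  + Cl → Cl:1
  + F → F:1
Element totals:
  C: 9
  H: 16
  Cl: 1
  F: 1
Molecular formula: C9H16ClF.
gcd of subscripts (9, 1, 1, 16) = 1, so the empirical formula equals the molecular formula.

C9H16ClF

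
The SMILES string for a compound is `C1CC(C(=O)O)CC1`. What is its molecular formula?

C6H10O2

Atom tally by fragment:
  cyclopentane ring core → C:5 H:10
  (− 1 ring H displaced by substituents)
  + COOH → C:1 H:1 O:2
Element totals:
  C: 6
  H: 10
  O: 2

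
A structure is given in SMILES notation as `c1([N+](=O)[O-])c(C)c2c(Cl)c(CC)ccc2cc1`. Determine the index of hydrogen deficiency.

Atom tally by fragment:
  naphthalene ring system core → C:10 H:8
  (− 4 ring H displaced by substituents)
  + NO2 → N:1 O:2
  + CH3 → C:1 H:3
  + Cl → Cl:1
  + C2H5 → C:2 H:5
Element totals:
  C: 13
  H: 12
  Cl: 1
  N: 1
  O: 2
Molecular formula: C13H12ClNO2.
DoU = (2C + 2 + N − H − X) / 2 = (2·13 + 2 + 1 − 12 − 1) / 2 = 8.

8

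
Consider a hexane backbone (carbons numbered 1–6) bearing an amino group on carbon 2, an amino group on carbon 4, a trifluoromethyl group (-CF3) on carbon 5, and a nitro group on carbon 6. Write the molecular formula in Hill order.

C7H14F3N3O2

Atom tally by fragment:
  CH3 → C:1 H:3
  CH(NH2) → C:1 H:3 N:1
  CH2 → C:1 H:2
  CH(NH2) → C:1 H:3 N:1
  CH(CF3) → C:2 H:1 F:3
  CH2NO2 → C:1 H:2 N:1 O:2
Element totals:
  C: 7
  H: 14
  F: 3
  N: 3
  O: 2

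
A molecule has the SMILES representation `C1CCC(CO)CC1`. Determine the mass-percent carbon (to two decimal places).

Atom tally by fragment:
  cyclohexane ring core → C:6 H:12
  (− 1 ring H displaced by substituents)
  + CH2OH → C:1 H:3 O:1
Element totals:
  C: 7
  H: 14
  O: 1
Molecular formula: C7H14O.
Molar mass = 114.188 g/mol.
Mass from C: 7 × 12.011 = 84.077 g/mol.
%C = 84.077 / 114.188 × 100 = 73.63%.

73.63%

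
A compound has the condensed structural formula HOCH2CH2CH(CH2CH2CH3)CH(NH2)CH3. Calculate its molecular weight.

145.25 g/mol

Atom tally by fragment:
  HOCH2CH2 → C:2 H:5 O:1
  CH(CH2CH2CH3) → C:4 H:8
  CH(NH2) → C:1 H:3 N:1
  CH3 → C:1 H:3
Element totals:
  C: 8
  H: 19
  N: 1
  O: 1
Molecular formula: C8H19NO.
  M = 8(12.011) + 19(1.008) + 14.007 + 15.999
    = 96.088 + 19.152 + 14.007 + 15.999 = 145.246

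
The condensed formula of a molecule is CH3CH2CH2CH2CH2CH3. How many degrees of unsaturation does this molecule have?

Element totals:
  C: 6
  H: 14
Molecular formula: C6H14.
DoU = (2C + 2 + N − H − X) / 2 = (2·6 + 2 + 0 − 14 − 0) / 2 = 0.

0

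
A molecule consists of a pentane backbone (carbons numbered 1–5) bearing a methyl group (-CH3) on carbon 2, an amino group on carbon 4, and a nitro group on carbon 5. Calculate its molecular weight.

146.19 g/mol

Atom tally by fragment:
  CH3 → C:1 H:3
  CH(CH3) → C:2 H:4
  CH2 → C:1 H:2
  CH(NH2) → C:1 H:3 N:1
  CH2NO2 → C:1 H:2 N:1 O:2
Element totals:
  C: 6
  H: 14
  N: 2
  O: 2
Molecular formula: C6H14N2O2.
  M = 6(12.011) + 14(1.008) + 2(14.007) + 2(15.999)
    = 72.066 + 14.112 + 28.014 + 31.998 = 146.190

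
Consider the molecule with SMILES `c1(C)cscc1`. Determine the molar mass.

98.16 g/mol

Atom tally by fragment:
  thiophene ring core → C:4 H:4 S:1
  (− 1 ring H displaced by substituents)
  + CH3 → C:1 H:3
Element totals:
  C: 5
  H: 6
  S: 1
Molecular formula: C5H6S.
  M = 5(12.011) + 6(1.008) + 32.06
    = 60.055 + 6.048 + 32.060 = 98.163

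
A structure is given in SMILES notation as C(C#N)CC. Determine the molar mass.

Atom tally by fragment:
  NCCH2 → C:2 H:2 N:1
  CH2 → C:1 H:2
  CH3 → C:1 H:3
Element totals:
  C: 4
  H: 7
  N: 1
Molecular formula: C4H7N.
  M = 4(12.011) + 7(1.008) + 14.007
    = 48.044 + 7.056 + 14.007 = 69.107

69.11 g/mol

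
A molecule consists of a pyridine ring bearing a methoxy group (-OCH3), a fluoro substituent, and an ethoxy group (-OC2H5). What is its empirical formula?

C8H10FNO2

Atom tally by fragment:
  pyridine ring core → C:5 H:5 N:1
  (− 3 ring H displaced by substituents)
  + OCH3 → C:1 H:3 O:1
  + F → F:1
  + OC2H5 → C:2 H:5 O:1
Element totals:
  C: 8
  H: 10
  F: 1
  N: 1
  O: 2
Molecular formula: C8H10FNO2.
gcd of subscripts (8, 1, 10, 1, 2) = 1, so the empirical formula equals the molecular formula.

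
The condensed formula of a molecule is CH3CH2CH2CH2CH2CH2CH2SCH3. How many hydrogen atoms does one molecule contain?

Element totals:
  C: 8
  H: 18
  S: 1

18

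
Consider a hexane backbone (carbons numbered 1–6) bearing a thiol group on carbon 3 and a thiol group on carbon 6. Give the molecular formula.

Atom tally by fragment:
  CH3 → C:1 H:3
  CH2 → C:1 H:2
  CH(SH) → C:1 H:2 S:1
  CH2 → C:1 H:2
  CH2 → C:1 H:2
  CH2SH → C:1 H:3 S:1
Element totals:
  C: 6
  H: 14
  S: 2

C6H14S2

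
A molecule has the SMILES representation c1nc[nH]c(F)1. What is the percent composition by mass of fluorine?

22.07%

Atom tally by fragment:
  imidazole ring core → C:3 H:4 N:2
  (− 1 ring H displaced by substituents)
  + F → F:1
Element totals:
  C: 3
  H: 3
  F: 1
  N: 2
Molecular formula: C3H3FN2.
Molar mass = 86.069 g/mol.
Mass from F: 1 × 18.998 = 18.998 g/mol.
%F = 18.998 / 86.069 × 100 = 22.07%.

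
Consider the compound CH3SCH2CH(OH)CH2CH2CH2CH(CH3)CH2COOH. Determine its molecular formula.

C10H20O3S

Element totals:
  C: 10
  H: 20
  O: 3
  S: 1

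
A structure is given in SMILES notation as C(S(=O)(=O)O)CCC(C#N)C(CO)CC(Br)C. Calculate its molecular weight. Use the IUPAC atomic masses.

328.22 g/mol

Atom tally by fragment:
  HO3SCH2 → C:1 H:3 S:1 O:3
  CH2 → C:1 H:2
  CH2 → C:1 H:2
  CH(CN) → C:2 H:1 N:1
  CH(CH2OH) → C:2 H:4 O:1
  CH2 → C:1 H:2
  CH(Br) → C:1 H:1 Br:1
  CH3 → C:1 H:3
Element totals:
  C: 10
  H: 18
  Br: 1
  N: 1
  O: 4
  S: 1
Molecular formula: C10H18BrNO4S.
  M = 10(12.011) + 18(1.008) + 79.904 + 14.007 + 4(15.999) + 32.06
    = 120.110 + 18.144 + 79.904 + 14.007 + 63.996 + 32.060 = 328.221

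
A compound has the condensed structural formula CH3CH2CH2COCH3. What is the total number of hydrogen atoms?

10

Atom tally by fragment:
  CH3 → C:1 H:3
  CH2 → C:1 H:2
  CH2COCH3 → C:3 H:5 O:1
Element totals:
  C: 5
  H: 10
  O: 1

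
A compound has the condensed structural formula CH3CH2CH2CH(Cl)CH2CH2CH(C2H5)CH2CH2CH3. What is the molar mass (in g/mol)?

204.78 g/mol

Element totals:
  C: 12
  H: 25
  Cl: 1
Molecular formula: C12H25Cl.
  M = 12(12.011) + 25(1.008) + 35.45
    = 144.132 + 25.200 + 35.450 = 204.782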